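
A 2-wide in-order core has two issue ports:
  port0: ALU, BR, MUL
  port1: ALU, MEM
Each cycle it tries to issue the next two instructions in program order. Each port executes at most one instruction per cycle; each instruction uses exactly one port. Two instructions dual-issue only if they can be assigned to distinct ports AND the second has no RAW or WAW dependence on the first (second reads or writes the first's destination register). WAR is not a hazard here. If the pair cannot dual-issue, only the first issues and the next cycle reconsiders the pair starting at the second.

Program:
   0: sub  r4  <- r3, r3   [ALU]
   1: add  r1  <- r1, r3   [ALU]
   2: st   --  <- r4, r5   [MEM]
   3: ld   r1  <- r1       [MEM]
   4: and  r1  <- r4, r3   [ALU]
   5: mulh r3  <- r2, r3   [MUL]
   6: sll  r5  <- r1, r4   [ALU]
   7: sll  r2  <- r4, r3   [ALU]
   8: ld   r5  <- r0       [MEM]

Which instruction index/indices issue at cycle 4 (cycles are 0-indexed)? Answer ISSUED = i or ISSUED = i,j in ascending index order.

#0 head=0: sub add i0+i1 dual
#1 head=2: st i2 no-port MEM/MEM
#2 head=3: ld i3 WAW r1
#3 head=4: and mulh i4+i5 dual
#4 head=6: sll sll i6+i7 dual
#5 head=8: ld i8 tail

ISSUED = 6,7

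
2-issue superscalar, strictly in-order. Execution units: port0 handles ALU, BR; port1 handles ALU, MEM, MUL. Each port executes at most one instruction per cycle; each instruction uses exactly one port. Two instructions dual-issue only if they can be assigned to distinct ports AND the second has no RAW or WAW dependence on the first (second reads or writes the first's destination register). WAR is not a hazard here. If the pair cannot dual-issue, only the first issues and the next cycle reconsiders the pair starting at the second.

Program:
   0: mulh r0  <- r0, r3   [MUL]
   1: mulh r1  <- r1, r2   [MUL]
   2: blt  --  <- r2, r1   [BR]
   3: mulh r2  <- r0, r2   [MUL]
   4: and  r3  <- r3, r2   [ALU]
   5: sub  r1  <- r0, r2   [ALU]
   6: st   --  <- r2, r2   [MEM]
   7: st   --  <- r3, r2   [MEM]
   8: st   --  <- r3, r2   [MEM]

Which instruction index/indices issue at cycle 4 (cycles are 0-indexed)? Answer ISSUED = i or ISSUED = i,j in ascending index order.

c0: i0 mulh  no-port MUL/MUL
c1: i1 mulh  RAW r1
c2: i2/i3 blt;mulh  dual
c3: i4/i5 and;sub  dual
c4: i6 st  no-port MEM/MEM
c5: i7 st  no-port MEM/MEM
c6: i8 st  tail

ISSUED = 6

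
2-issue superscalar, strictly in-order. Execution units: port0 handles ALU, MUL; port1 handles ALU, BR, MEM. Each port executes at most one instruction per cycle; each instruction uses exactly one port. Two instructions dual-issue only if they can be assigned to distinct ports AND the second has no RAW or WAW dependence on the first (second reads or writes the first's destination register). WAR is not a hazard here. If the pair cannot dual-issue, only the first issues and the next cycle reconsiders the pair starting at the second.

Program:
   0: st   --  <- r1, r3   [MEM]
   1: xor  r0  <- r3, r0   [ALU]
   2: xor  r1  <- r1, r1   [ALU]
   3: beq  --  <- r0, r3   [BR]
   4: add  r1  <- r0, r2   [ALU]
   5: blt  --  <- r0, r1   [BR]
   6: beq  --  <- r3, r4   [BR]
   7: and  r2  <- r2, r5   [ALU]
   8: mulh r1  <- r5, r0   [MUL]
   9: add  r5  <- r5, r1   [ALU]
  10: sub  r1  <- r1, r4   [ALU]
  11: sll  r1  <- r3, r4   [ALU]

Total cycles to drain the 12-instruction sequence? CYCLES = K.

c0: i0/i1 st/xor  dual
c1: i2/i3 xor/beq  dual
c2: i4 add  RAW r1
c3: i5 blt  no-port BR/BR
c4: i6/i7 beq/and  dual
c5: i8 mulh  RAW r1
c6: i9/i10 add/sub  dual
c7: i11 sll  tail

CYCLES = 8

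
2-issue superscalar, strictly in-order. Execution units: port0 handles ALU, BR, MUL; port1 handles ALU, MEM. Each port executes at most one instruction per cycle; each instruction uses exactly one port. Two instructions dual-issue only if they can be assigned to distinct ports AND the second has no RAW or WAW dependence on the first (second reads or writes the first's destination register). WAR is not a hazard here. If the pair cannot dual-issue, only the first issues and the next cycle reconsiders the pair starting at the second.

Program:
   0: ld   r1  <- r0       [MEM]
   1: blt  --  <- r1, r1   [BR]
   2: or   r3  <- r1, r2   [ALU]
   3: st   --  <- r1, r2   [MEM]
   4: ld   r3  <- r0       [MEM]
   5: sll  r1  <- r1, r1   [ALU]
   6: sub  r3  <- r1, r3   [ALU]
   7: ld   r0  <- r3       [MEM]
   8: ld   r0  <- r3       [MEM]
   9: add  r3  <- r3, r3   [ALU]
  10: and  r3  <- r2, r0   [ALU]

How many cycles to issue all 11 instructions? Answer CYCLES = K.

CYCLES = 8

#0 head=0: ld i0 RAW r1
#1 head=1: blt+or i1+i2 pair
#2 head=3: st i3 no-port MEM/MEM
#3 head=4: ld+sll i4+i5 pair
#4 head=6: sub i6 RAW r3
#5 head=7: ld i7 no-port MEM/MEM
#6 head=8: ld+add i8+i9 pair
#7 head=10: and i10 tail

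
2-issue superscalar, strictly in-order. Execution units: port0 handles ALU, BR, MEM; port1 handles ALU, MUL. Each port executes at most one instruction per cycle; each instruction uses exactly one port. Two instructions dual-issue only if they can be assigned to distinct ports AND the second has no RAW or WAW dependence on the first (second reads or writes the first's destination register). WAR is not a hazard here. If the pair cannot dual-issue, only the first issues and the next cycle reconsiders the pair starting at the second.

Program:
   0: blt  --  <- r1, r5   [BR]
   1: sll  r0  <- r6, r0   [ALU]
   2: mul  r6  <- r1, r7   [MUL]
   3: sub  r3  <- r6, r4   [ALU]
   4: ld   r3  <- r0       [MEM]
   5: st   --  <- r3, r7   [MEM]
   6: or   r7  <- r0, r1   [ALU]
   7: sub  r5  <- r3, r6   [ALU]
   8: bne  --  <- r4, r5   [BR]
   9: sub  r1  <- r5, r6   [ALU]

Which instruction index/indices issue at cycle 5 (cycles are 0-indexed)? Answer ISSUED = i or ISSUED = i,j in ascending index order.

[0] i0,i1  blt/sll  -- dual
[1] i2  mul  -- RAW r6
[2] i3  sub  -- WAW r3
[3] i4  ld  -- no-port MEM/MEM
[4] i5,i6  st/or  -- dual
[5] i7  sub  -- RAW r5
[6] i8,i9  bne/sub  -- dual

ISSUED = 7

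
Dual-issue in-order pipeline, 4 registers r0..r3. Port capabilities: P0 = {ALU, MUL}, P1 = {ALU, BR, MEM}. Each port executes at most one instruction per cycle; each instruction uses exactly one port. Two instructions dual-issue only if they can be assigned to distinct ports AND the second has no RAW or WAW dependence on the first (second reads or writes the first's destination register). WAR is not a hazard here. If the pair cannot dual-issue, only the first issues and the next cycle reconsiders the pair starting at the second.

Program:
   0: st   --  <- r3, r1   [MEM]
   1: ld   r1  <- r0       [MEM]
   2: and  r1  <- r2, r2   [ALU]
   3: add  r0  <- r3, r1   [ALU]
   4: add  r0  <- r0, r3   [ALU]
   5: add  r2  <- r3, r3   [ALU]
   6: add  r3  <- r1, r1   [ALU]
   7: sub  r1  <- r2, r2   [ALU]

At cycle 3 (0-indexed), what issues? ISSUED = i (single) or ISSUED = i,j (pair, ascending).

ISSUED = 3

c0: i0 st  no-port MEM/MEM
c1: i1 ld  WAW r1
c2: i2 and  RAW r1
c3: i3 add  RAW+WAW r0
c4: i4,i5 add;add  2-wide
c5: i6,i7 add;sub  2-wide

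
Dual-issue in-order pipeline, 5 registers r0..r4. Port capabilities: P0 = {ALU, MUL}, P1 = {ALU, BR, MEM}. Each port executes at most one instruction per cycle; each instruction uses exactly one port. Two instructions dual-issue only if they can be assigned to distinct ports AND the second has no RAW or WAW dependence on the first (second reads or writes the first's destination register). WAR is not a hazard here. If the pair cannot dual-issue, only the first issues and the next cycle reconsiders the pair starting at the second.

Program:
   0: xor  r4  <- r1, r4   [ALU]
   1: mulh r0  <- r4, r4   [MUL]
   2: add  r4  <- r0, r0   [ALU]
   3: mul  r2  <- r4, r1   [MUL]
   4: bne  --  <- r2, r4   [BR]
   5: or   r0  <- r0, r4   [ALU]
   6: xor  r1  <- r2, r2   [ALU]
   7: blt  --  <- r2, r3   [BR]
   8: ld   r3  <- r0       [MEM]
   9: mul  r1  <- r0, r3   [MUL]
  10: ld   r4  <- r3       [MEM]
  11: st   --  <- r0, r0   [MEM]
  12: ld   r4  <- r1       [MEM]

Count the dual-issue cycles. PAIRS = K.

t=0 i0:xor ; RAW r4
t=1 i1:mulh ; RAW r0
t=2 i2:add ; RAW r4
t=3 i3:mul ; RAW r2
t=4 i4&i5:bne or ; pair
t=5 i6&i7:xor blt ; pair
t=6 i8:ld ; RAW r3
t=7 i9&i10:mul ld ; pair
t=8 i11:st ; no-port MEM/MEM
t=9 i12:ld ; tail

PAIRS = 3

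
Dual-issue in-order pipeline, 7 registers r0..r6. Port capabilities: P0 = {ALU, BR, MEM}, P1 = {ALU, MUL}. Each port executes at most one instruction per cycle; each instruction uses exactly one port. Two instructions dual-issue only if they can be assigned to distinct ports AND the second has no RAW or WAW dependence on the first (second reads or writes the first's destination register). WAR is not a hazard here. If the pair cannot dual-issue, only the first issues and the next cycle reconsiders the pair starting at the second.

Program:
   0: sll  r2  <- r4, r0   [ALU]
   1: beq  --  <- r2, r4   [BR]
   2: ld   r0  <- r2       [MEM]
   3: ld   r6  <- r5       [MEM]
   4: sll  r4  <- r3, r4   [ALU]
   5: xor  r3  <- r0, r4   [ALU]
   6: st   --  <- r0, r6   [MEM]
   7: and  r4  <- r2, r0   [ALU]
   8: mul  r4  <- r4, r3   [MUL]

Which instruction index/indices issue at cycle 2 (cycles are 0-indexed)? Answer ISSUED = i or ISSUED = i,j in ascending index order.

ISSUED = 2

t=0 i0:sll ; RAW r2
t=1 i1:beq ; no-port BR/MEM
t=2 i2:ld ; no-port MEM/MEM
t=3 i3+i4:ld sll ; 2-wide
t=4 i5+i6:xor st ; 2-wide
t=5 i7:and ; RAW+WAW r4
t=6 i8:mul ; tail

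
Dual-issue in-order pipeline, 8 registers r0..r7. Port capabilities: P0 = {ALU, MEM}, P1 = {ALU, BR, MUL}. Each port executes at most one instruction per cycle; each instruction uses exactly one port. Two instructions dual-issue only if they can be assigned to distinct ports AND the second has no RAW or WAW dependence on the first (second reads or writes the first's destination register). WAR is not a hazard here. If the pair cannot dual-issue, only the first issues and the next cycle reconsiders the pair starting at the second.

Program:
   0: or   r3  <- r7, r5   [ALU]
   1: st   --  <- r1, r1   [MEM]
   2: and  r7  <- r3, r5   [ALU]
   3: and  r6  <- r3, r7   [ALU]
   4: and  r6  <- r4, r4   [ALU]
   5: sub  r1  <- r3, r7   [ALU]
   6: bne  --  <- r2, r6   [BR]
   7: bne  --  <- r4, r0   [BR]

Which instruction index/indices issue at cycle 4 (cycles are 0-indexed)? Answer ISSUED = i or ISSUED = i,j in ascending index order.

#0 head=0: or;st i0,i1 dual
#1 head=2: and i2 RAW r7
#2 head=3: and i3 WAW r6
#3 head=4: and;sub i4,i5 dual
#4 head=6: bne i6 no-port BR/BR
#5 head=7: bne i7 tail

ISSUED = 6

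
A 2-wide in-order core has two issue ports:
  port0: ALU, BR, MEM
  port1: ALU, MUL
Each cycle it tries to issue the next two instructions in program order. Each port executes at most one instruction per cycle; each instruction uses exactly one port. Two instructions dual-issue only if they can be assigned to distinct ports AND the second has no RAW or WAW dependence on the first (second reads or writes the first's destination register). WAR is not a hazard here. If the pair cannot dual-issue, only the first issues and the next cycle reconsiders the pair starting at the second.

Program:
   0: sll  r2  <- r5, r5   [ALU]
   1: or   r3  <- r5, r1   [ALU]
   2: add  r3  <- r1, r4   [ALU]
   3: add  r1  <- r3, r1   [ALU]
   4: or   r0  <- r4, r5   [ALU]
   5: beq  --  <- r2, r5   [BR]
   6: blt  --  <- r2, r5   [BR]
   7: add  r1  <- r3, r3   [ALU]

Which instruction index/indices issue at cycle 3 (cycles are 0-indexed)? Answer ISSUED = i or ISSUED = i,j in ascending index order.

t=0 i0,i1:sll/or ; 2-wide
t=1 i2:add ; RAW r3
t=2 i3,i4:add/or ; 2-wide
t=3 i5:beq ; no-port BR/BR
t=4 i6,i7:blt/add ; 2-wide

ISSUED = 5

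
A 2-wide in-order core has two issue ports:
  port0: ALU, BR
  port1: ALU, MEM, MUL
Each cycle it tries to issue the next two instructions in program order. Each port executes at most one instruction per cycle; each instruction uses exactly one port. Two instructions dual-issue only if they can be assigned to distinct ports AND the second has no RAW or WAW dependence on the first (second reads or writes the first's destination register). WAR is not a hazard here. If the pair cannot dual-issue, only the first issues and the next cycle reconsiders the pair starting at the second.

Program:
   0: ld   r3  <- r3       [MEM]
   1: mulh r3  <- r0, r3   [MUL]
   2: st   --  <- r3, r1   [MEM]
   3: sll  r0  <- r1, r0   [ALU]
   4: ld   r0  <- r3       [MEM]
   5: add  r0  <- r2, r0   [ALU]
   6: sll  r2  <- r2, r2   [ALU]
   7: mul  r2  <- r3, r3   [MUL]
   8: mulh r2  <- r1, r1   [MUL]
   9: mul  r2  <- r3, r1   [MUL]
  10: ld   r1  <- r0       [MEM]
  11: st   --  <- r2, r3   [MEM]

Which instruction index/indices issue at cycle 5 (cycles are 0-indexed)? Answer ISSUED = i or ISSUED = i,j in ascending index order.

ISSUED = 7

  cy0 -> i0 (ld) no-port MEM/MUL
  cy1 -> i1 (mulh) no-port MUL/MEM
  cy2 -> i2&i3 (st+sll) pair
  cy3 -> i4 (ld) RAW+WAW r0
  cy4 -> i5&i6 (add+sll) pair
  cy5 -> i7 (mul) no-port MUL/MUL
  cy6 -> i8 (mulh) no-port MUL/MUL
  cy7 -> i9 (mul) no-port MUL/MEM
  cy8 -> i10 (ld) no-port MEM/MEM
  cy9 -> i11 (st) tail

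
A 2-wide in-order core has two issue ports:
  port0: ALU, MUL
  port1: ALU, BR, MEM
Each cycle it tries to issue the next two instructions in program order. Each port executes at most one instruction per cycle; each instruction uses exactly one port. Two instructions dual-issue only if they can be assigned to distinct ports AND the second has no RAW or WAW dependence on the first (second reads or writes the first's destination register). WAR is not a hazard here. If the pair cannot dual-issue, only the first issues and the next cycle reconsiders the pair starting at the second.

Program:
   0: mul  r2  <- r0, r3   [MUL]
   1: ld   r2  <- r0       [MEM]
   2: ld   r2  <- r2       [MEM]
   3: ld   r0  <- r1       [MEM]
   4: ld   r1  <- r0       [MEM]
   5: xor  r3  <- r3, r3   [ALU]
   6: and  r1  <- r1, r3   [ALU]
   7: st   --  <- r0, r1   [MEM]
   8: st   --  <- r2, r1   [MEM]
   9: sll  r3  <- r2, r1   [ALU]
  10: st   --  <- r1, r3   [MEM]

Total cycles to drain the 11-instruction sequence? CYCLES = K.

CYCLES = 9

t=0 i0:mul ; WAW r2
t=1 i1:ld ; no-port MEM/MEM
t=2 i2:ld ; no-port MEM/MEM
t=3 i3:ld ; no-port MEM/MEM
t=4 i4/i5:ld+xor ; 2-wide
t=5 i6:and ; RAW r1
t=6 i7:st ; no-port MEM/MEM
t=7 i8/i9:st+sll ; 2-wide
t=8 i10:st ; tail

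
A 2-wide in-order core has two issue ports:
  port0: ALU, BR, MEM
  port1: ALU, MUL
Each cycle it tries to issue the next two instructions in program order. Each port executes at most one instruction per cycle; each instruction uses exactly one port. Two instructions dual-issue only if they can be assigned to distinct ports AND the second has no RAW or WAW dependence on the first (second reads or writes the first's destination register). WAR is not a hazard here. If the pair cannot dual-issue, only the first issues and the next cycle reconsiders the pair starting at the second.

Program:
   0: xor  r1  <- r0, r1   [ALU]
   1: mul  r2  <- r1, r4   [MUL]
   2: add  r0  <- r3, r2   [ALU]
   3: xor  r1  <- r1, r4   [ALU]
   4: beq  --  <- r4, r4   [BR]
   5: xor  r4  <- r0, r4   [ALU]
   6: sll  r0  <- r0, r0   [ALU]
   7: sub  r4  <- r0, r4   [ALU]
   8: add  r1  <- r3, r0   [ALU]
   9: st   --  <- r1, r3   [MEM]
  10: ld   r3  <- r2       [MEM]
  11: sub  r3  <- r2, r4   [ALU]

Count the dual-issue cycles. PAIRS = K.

PAIRS = 3

c0: i0 xor  RAW r1
c1: i1 mul  RAW r2
c2: i2/i3 add xor  dual
c3: i4/i5 beq xor  dual
c4: i6 sll  RAW r0
c5: i7/i8 sub add  dual
c6: i9 st  no-port MEM/MEM
c7: i10 ld  WAW r3
c8: i11 sub  tail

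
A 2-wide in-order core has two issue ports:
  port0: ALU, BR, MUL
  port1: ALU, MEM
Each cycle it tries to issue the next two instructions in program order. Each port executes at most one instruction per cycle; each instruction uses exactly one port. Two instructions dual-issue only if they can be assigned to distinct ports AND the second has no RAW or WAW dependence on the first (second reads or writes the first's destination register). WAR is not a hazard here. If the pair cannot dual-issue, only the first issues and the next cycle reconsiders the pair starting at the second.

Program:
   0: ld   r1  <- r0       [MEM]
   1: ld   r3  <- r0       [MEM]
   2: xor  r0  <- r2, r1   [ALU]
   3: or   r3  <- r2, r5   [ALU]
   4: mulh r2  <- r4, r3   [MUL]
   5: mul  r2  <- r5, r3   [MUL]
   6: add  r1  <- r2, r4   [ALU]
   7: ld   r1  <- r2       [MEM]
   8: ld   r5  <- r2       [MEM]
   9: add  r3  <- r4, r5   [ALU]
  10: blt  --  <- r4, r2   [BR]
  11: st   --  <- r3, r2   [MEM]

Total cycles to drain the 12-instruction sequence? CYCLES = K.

#0 head=0: ld.MEM i0 no-port MEM/MEM
#1 head=1: ld.MEM xor.ALU i1+i2 dual
#2 head=3: or.ALU i3 RAW r3
#3 head=4: mulh.MUL i4 no-port MUL/MUL
#4 head=5: mul.MUL i5 RAW r2
#5 head=6: add.ALU i6 WAW r1
#6 head=7: ld.MEM i7 no-port MEM/MEM
#7 head=8: ld.MEM i8 RAW r5
#8 head=9: add.ALU blt.BR i9+i10 dual
#9 head=11: st.MEM i11 tail

CYCLES = 10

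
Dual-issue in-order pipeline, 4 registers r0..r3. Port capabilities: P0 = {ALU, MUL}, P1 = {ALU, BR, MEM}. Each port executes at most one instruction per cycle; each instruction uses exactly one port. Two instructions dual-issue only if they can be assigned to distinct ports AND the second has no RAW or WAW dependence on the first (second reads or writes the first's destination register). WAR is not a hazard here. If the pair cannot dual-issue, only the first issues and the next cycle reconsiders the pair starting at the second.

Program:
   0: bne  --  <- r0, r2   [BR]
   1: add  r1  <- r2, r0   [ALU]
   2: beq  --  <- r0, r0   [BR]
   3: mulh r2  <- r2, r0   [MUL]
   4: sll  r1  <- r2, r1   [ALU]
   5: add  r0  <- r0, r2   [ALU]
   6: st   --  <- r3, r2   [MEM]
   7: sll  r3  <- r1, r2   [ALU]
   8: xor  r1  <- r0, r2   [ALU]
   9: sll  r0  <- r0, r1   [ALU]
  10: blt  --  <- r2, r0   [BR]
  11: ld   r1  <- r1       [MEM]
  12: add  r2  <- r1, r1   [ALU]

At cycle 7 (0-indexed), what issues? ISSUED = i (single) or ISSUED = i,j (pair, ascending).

c0: i0&i1 bne/add  dual
c1: i2&i3 beq/mulh  dual
c2: i4&i5 sll/add  dual
c3: i6&i7 st/sll  dual
c4: i8 xor  RAW r1
c5: i9 sll  RAW r0
c6: i10 blt  no-port BR/MEM
c7: i11 ld  RAW r1
c8: i12 add  tail

ISSUED = 11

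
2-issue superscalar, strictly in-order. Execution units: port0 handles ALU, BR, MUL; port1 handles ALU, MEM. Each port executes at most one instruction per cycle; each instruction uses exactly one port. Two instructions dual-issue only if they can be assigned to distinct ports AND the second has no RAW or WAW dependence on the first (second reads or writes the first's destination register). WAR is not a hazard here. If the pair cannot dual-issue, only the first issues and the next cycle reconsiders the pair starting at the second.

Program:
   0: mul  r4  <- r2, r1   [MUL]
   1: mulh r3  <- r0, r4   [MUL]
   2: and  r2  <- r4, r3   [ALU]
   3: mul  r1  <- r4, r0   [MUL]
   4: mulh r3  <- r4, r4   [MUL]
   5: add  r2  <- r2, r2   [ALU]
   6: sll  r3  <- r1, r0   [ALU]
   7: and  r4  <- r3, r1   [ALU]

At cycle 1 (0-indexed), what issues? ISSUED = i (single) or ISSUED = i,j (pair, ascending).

ISSUED = 1

t=0 i0:mul ; no-port MUL/MUL
t=1 i1:mulh ; RAW r3
t=2 i2,i3:and/mul ; dual
t=3 i4,i5:mulh/add ; dual
t=4 i6:sll ; RAW r3
t=5 i7:and ; tail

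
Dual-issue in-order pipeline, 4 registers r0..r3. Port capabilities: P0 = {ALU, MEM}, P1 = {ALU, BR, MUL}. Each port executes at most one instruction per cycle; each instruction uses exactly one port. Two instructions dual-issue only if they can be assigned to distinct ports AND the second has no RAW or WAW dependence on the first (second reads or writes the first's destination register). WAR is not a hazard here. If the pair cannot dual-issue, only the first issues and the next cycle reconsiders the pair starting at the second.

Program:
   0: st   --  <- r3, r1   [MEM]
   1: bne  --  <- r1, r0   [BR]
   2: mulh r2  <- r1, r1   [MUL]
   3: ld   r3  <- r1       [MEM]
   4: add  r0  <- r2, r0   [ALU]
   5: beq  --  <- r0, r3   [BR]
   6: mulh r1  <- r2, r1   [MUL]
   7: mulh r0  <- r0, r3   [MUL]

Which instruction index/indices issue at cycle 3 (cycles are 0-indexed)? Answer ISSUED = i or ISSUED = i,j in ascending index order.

#0 head=0: st.MEM;bne.BR i0/i1 2-wide
#1 head=2: mulh.MUL;ld.MEM i2/i3 2-wide
#2 head=4: add.ALU i4 RAW r0
#3 head=5: beq.BR i5 no-port BR/MUL
#4 head=6: mulh.MUL i6 no-port MUL/MUL
#5 head=7: mulh.MUL i7 tail

ISSUED = 5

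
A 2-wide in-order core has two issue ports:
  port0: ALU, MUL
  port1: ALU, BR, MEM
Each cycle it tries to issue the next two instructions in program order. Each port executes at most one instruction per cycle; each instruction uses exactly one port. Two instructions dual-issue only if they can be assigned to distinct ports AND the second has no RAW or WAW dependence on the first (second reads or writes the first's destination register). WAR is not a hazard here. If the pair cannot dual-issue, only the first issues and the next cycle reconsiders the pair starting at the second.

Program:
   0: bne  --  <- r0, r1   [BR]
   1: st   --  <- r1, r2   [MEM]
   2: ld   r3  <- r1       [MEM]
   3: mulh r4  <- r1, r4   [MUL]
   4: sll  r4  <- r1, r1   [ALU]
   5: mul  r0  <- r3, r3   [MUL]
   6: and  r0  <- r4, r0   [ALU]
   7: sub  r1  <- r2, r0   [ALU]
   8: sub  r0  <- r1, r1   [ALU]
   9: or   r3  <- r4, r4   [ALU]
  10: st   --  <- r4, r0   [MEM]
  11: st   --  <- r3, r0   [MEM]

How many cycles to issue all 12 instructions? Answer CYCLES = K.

CYCLES = 9

0. bne.BR @i0  | no-port BR/MEM
1. st.MEM @i1  | no-port MEM/MEM
2. ld.MEM;mulh.MUL @i2+i3  | pair
3. sll.ALU;mul.MUL @i4+i5  | pair
4. and.ALU @i6  | RAW r0
5. sub.ALU @i7  | RAW r1
6. sub.ALU;or.ALU @i8+i9  | pair
7. st.MEM @i10  | no-port MEM/MEM
8. st.MEM @i11  | tail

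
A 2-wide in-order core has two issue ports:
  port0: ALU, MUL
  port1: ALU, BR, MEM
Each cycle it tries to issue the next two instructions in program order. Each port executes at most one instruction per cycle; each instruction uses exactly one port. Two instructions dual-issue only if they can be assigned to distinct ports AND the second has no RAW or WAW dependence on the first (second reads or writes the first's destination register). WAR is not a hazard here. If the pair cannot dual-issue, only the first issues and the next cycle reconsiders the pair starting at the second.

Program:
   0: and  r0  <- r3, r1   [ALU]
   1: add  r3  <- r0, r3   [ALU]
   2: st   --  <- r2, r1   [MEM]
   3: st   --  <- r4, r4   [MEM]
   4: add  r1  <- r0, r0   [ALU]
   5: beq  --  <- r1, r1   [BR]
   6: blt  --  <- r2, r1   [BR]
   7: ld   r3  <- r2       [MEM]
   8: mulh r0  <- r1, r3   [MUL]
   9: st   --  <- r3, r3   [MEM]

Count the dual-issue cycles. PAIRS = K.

PAIRS = 3

[0] i0  and.ALU  -- RAW r0
[1] i1,i2  add.ALU st.MEM  -- dual
[2] i3,i4  st.MEM add.ALU  -- dual
[3] i5  beq.BR  -- no-port BR/BR
[4] i6  blt.BR  -- no-port BR/MEM
[5] i7  ld.MEM  -- RAW r3
[6] i8,i9  mulh.MUL st.MEM  -- dual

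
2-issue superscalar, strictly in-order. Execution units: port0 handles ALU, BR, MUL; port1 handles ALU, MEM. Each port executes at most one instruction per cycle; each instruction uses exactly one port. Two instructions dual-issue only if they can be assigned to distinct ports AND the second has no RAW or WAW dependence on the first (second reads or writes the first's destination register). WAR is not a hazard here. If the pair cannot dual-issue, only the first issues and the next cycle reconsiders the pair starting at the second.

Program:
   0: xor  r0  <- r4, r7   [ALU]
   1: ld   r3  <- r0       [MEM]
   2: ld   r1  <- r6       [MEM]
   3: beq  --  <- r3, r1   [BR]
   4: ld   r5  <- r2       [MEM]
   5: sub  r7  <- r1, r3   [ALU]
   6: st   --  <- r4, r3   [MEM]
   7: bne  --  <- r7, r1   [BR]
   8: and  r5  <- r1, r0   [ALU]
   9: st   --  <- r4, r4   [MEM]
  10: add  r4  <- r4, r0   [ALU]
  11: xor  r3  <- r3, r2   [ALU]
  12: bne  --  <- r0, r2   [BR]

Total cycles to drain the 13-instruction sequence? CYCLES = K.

#0 head=0: xor.ALU i0 RAW r0
#1 head=1: ld.MEM i1 no-port MEM/MEM
#2 head=2: ld.MEM i2 RAW r1
#3 head=3: beq.BR ld.MEM i3+i4 dual
#4 head=5: sub.ALU st.MEM i5+i6 dual
#5 head=7: bne.BR and.ALU i7+i8 dual
#6 head=9: st.MEM add.ALU i9+i10 dual
#7 head=11: xor.ALU bne.BR i11+i12 dual

CYCLES = 8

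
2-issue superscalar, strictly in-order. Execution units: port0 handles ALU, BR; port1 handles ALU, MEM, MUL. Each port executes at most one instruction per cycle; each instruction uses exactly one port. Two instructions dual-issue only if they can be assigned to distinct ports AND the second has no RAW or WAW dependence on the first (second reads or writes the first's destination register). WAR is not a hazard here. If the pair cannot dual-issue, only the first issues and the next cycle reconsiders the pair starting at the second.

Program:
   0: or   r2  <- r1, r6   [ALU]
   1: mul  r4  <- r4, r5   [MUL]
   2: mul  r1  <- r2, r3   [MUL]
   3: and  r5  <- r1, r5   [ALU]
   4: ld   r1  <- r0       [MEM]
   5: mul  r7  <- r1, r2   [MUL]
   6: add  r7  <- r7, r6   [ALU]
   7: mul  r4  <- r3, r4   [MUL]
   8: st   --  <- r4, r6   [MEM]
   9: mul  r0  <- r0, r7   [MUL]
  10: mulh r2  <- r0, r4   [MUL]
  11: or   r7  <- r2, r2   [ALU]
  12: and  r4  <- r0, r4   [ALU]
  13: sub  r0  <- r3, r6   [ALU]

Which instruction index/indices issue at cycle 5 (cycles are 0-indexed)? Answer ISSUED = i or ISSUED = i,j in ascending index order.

[0] i0,i1  or.ALU mul.MUL  -- pair
[1] i2  mul.MUL  -- RAW r1
[2] i3,i4  and.ALU ld.MEM  -- pair
[3] i5  mul.MUL  -- RAW+WAW r7
[4] i6,i7  add.ALU mul.MUL  -- pair
[5] i8  st.MEM  -- no-port MEM/MUL
[6] i9  mul.MUL  -- no-port MUL/MUL
[7] i10  mulh.MUL  -- RAW r2
[8] i11,i12  or.ALU and.ALU  -- pair
[9] i13  sub.ALU  -- tail

ISSUED = 8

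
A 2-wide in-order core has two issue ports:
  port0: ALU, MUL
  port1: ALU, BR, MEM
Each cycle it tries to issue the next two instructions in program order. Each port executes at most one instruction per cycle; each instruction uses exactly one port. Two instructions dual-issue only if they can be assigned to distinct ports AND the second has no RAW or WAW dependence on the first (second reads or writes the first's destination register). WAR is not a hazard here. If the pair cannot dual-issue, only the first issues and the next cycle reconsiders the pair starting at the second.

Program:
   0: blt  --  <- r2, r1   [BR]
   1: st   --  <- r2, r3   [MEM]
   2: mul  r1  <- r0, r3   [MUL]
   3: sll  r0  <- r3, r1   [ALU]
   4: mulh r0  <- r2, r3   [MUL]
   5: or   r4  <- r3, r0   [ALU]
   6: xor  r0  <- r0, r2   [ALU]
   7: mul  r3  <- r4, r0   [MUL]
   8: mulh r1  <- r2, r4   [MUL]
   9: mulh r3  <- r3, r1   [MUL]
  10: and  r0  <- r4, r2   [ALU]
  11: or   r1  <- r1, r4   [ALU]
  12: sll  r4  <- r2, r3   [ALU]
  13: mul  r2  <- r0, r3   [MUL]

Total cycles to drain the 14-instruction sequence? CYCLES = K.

#0 head=0: blt.BR i0 no-port BR/MEM
#1 head=1: st.MEM mul.MUL i1/i2 pair
#2 head=3: sll.ALU i3 WAW r0
#3 head=4: mulh.MUL i4 RAW r0
#4 head=5: or.ALU xor.ALU i5/i6 pair
#5 head=7: mul.MUL i7 no-port MUL/MUL
#6 head=8: mulh.MUL i8 no-port MUL/MUL
#7 head=9: mulh.MUL and.ALU i9/i10 pair
#8 head=11: or.ALU sll.ALU i11/i12 pair
#9 head=13: mul.MUL i13 tail

CYCLES = 10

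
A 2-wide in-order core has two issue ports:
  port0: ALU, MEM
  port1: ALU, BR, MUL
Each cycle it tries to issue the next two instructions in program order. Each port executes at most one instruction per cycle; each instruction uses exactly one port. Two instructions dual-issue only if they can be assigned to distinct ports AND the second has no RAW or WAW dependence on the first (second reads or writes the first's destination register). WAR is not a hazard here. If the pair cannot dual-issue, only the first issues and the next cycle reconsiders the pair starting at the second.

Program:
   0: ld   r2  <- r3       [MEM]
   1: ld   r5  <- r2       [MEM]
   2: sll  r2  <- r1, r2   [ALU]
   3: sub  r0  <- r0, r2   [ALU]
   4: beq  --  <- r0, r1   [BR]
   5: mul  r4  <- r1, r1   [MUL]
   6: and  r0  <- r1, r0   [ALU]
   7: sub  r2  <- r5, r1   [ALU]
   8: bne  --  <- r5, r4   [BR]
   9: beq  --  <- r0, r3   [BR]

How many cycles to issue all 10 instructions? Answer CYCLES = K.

[0] i0  ld.MEM  -- no-port MEM/MEM
[1] i1&i2  ld.MEM sll.ALU  -- pair
[2] i3  sub.ALU  -- RAW r0
[3] i4  beq.BR  -- no-port BR/MUL
[4] i5&i6  mul.MUL and.ALU  -- pair
[5] i7&i8  sub.ALU bne.BR  -- pair
[6] i9  beq.BR  -- tail

CYCLES = 7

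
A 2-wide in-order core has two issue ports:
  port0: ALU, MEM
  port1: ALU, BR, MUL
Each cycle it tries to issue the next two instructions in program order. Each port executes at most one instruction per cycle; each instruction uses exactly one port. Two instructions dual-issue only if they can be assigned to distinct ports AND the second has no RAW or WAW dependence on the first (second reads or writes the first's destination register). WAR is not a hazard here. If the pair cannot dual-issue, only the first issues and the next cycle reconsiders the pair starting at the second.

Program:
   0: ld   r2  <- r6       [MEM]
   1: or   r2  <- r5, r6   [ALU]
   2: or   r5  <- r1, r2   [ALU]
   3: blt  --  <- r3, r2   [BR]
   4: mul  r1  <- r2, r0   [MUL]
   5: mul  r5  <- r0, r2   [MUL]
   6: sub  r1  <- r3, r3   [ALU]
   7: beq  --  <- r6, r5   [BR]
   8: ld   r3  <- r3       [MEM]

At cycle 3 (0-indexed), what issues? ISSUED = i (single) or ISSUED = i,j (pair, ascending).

t=0 i0:ld ; WAW r2
t=1 i1:or ; RAW r2
t=2 i2&i3:or blt ; pair
t=3 i4:mul ; no-port MUL/MUL
t=4 i5&i6:mul sub ; pair
t=5 i7&i8:beq ld ; pair

ISSUED = 4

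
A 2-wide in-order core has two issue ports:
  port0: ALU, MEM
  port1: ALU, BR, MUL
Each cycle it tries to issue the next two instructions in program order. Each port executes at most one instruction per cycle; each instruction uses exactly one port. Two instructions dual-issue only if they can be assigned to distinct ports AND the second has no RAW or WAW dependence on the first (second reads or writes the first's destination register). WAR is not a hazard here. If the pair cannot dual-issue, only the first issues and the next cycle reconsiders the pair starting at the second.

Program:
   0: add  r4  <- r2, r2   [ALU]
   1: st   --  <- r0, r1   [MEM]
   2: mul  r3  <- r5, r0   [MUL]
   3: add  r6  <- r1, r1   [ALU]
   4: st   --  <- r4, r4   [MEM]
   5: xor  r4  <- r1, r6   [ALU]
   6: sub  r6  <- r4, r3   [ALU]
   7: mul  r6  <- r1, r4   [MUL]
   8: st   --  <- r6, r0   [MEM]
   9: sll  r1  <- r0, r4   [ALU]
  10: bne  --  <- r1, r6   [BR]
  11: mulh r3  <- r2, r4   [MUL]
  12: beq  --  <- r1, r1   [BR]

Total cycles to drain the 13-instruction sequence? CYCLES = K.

CYCLES = 9

c0: i0&i1 add.ALU+st.MEM  pair
c1: i2&i3 mul.MUL+add.ALU  pair
c2: i4&i5 st.MEM+xor.ALU  pair
c3: i6 sub.ALU  WAW r6
c4: i7 mul.MUL  RAW r6
c5: i8&i9 st.MEM+sll.ALU  pair
c6: i10 bne.BR  no-port BR/MUL
c7: i11 mulh.MUL  no-port MUL/BR
c8: i12 beq.BR  tail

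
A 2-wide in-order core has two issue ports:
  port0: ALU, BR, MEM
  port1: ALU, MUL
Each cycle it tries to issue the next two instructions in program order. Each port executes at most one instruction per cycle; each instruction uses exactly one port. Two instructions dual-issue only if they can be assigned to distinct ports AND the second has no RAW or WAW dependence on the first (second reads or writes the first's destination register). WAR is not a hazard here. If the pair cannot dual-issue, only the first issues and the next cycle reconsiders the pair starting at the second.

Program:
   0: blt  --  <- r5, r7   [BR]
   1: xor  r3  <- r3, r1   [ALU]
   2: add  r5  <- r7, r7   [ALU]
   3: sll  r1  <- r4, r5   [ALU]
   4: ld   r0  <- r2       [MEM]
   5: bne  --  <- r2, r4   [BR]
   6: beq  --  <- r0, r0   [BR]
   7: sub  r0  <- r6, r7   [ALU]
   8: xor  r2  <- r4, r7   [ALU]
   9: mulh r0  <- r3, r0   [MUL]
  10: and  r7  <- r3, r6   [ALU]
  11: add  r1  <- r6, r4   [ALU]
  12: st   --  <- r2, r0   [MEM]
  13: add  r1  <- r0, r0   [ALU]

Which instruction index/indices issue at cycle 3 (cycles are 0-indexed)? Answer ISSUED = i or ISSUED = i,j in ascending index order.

ISSUED = 5

t=0 i0/i1:blt.BR/xor.ALU ; 2-wide
t=1 i2:add.ALU ; RAW r5
t=2 i3/i4:sll.ALU/ld.MEM ; 2-wide
t=3 i5:bne.BR ; no-port BR/BR
t=4 i6/i7:beq.BR/sub.ALU ; 2-wide
t=5 i8/i9:xor.ALU/mulh.MUL ; 2-wide
t=6 i10/i11:and.ALU/add.ALU ; 2-wide
t=7 i12/i13:st.MEM/add.ALU ; 2-wide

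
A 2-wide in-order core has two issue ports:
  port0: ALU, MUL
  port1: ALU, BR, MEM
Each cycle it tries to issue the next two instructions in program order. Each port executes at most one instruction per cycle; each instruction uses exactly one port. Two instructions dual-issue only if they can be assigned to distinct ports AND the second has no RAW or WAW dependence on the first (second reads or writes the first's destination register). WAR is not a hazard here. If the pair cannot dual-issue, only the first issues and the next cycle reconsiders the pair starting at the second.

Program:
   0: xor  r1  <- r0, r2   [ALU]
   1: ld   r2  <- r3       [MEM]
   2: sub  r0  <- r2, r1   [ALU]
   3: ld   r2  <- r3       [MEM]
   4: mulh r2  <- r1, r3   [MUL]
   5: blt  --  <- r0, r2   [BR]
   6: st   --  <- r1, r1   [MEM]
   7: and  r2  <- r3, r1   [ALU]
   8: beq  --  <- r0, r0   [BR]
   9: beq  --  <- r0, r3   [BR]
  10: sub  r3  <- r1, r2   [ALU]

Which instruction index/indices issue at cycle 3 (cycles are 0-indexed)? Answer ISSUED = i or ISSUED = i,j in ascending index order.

ISSUED = 5

  cy0 -> i0&i1 (xor.ALU ld.MEM) 2-wide
  cy1 -> i2&i3 (sub.ALU ld.MEM) 2-wide
  cy2 -> i4 (mulh.MUL) RAW r2
  cy3 -> i5 (blt.BR) no-port BR/MEM
  cy4 -> i6&i7 (st.MEM and.ALU) 2-wide
  cy5 -> i8 (beq.BR) no-port BR/BR
  cy6 -> i9&i10 (beq.BR sub.ALU) 2-wide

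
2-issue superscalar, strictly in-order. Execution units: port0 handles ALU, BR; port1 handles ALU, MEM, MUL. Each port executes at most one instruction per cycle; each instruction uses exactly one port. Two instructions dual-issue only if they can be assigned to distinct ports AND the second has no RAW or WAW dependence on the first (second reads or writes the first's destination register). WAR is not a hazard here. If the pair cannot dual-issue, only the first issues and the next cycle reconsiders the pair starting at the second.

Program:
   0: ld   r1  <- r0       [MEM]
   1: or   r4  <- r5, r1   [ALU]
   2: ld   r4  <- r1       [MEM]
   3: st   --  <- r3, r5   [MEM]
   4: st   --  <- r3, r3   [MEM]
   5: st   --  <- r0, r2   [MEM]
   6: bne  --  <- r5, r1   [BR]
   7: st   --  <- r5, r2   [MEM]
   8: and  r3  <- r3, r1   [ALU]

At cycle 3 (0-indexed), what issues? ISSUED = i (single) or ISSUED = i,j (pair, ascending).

  cy0 -> i0 (ld.MEM) RAW r1
  cy1 -> i1 (or.ALU) WAW r4
  cy2 -> i2 (ld.MEM) no-port MEM/MEM
  cy3 -> i3 (st.MEM) no-port MEM/MEM
  cy4 -> i4 (st.MEM) no-port MEM/MEM
  cy5 -> i5,i6 (st.MEM;bne.BR) 2-wide
  cy6 -> i7,i8 (st.MEM;and.ALU) 2-wide

ISSUED = 3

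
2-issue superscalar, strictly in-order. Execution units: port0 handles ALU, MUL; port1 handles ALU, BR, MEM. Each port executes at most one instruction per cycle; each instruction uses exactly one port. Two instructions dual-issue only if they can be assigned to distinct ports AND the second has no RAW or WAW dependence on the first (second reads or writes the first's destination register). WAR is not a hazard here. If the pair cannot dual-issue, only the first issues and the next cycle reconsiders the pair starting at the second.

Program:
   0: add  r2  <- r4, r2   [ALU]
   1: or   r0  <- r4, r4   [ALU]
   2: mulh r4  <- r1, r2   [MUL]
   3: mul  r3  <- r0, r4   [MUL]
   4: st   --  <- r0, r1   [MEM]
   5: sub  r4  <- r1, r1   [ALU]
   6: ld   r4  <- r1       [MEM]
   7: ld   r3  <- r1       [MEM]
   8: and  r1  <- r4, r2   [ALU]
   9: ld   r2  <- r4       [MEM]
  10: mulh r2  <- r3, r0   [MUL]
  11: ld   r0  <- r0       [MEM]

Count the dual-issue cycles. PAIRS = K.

PAIRS = 4

[0] i0+i1  add;or  -- 2-wide
[1] i2  mulh  -- no-port MUL/MUL
[2] i3+i4  mul;st  -- 2-wide
[3] i5  sub  -- WAW r4
[4] i6  ld  -- no-port MEM/MEM
[5] i7+i8  ld;and  -- 2-wide
[6] i9  ld  -- WAW r2
[7] i10+i11  mulh;ld  -- 2-wide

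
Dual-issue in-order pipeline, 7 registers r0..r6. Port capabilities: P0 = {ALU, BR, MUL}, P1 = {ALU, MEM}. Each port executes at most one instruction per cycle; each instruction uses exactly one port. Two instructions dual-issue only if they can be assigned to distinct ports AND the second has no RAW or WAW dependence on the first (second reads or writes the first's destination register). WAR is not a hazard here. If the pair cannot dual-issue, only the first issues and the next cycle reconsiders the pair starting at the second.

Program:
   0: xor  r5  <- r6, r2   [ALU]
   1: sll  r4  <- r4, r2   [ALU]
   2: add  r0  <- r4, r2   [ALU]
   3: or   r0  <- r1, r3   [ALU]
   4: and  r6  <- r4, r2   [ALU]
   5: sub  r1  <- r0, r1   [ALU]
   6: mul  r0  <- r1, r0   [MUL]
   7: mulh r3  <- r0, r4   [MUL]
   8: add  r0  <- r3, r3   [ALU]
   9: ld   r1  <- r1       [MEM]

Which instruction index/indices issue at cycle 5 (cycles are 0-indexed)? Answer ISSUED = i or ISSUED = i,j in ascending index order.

c0: i0&i1 xor sll  dual
c1: i2 add  WAW r0
c2: i3&i4 or and  dual
c3: i5 sub  RAW r1
c4: i6 mul  no-port MUL/MUL
c5: i7 mulh  RAW r3
c6: i8&i9 add ld  dual

ISSUED = 7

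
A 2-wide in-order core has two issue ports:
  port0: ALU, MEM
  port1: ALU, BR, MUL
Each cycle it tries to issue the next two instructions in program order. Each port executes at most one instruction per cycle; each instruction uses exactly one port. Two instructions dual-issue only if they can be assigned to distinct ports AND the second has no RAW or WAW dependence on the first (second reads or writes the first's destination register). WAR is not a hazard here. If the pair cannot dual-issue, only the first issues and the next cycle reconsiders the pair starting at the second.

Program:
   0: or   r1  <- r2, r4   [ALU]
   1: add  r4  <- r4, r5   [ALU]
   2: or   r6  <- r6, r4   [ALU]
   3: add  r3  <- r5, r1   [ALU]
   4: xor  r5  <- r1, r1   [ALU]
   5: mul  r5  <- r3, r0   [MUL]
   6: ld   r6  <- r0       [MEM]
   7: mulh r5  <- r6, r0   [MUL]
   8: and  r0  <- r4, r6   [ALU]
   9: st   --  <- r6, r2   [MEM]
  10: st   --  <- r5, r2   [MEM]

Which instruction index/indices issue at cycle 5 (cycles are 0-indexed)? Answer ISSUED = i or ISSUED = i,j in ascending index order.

c0: i0/i1 or.ALU add.ALU  pair
c1: i2/i3 or.ALU add.ALU  pair
c2: i4 xor.ALU  WAW r5
c3: i5/i6 mul.MUL ld.MEM  pair
c4: i7/i8 mulh.MUL and.ALU  pair
c5: i9 st.MEM  no-port MEM/MEM
c6: i10 st.MEM  tail

ISSUED = 9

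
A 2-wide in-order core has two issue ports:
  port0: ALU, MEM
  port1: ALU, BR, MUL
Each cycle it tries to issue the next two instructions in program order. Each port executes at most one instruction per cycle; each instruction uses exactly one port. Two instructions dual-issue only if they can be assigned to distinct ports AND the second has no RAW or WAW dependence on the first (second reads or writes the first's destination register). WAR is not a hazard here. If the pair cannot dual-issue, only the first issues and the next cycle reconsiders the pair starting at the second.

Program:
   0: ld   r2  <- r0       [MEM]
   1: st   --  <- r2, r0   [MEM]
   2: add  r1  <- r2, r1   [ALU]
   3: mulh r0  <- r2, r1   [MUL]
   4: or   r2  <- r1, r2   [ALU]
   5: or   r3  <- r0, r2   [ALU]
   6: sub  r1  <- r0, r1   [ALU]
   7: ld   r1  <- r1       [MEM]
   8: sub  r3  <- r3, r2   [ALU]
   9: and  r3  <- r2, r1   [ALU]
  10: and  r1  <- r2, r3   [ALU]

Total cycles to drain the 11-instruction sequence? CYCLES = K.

CYCLES = 7

[0] i0  ld.MEM  -- no-port MEM/MEM
[1] i1,i2  st.MEM;add.ALU  -- 2-wide
[2] i3,i4  mulh.MUL;or.ALU  -- 2-wide
[3] i5,i6  or.ALU;sub.ALU  -- 2-wide
[4] i7,i8  ld.MEM;sub.ALU  -- 2-wide
[5] i9  and.ALU  -- RAW r3
[6] i10  and.ALU  -- tail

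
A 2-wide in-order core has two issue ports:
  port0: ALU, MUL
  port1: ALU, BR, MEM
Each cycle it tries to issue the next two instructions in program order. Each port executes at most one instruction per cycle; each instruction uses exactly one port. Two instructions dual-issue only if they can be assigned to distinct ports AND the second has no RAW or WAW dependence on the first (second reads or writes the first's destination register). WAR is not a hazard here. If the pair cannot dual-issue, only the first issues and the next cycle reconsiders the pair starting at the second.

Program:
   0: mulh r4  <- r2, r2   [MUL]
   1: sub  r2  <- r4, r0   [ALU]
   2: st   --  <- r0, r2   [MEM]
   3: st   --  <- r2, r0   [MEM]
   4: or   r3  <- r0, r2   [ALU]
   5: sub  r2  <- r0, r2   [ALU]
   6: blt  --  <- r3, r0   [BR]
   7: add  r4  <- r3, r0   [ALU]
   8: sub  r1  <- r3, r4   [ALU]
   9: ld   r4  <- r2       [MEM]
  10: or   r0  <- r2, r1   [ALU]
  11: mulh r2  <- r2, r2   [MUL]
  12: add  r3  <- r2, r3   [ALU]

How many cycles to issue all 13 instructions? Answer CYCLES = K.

0. mulh @i0  | RAW r4
1. sub @i1  | RAW r2
2. st @i2  | no-port MEM/MEM
3. st;or @i3&i4  | dual
4. sub;blt @i5&i6  | dual
5. add @i7  | RAW r4
6. sub;ld @i8&i9  | dual
7. or;mulh @i10&i11  | dual
8. add @i12  | tail

CYCLES = 9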